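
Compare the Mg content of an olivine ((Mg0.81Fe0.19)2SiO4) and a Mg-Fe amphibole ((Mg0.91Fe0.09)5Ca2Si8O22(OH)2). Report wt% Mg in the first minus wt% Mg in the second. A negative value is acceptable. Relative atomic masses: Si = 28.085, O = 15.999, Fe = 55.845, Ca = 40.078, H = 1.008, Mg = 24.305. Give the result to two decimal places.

12.41 percentage points

M((Mg0.81Fe0.19)2SiO4) = 152.676 g/mol, so wt% Mg = 39.374/152.676 × 100 = 25.79%.
M((Mg0.91Fe0.09)5Ca2Si8O22(OH)2) = 826.546 g/mol, so wt% Mg = 110.588/826.546 × 100 = 13.38%.
25.79 − 13.38 = 12.41 pp.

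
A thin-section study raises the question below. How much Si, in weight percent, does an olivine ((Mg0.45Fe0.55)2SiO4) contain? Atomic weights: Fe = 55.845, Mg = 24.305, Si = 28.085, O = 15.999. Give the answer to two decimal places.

16.01 weight percent

Molar mass of (Mg0.45Fe0.55)2SiO4: 0.90*24.305 + 1.10*55.845 + 1*28.085 + 4*15.999 = 175.385 g/mol.
Mass of Si per formula unit: 1 × 28.085 = 28.085 g.
Weight fraction Si = 28.085 / 175.385 = 0.1601.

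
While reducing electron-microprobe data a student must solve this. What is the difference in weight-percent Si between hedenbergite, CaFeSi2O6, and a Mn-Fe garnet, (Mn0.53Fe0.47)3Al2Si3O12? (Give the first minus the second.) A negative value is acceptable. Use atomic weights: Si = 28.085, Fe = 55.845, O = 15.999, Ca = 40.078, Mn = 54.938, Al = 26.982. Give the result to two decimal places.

5.66 percentage points

M(CaFeSi2O6) = 248.087 g/mol, so wt% Si = 56.170/248.087 × 100 = 22.64%.
M((Mn0.53Fe0.47)3Al2Si3O12) = 496.300 g/mol, so wt% Si = 84.255/496.300 × 100 = 16.98%.
22.64 − 16.98 = 5.66 pp.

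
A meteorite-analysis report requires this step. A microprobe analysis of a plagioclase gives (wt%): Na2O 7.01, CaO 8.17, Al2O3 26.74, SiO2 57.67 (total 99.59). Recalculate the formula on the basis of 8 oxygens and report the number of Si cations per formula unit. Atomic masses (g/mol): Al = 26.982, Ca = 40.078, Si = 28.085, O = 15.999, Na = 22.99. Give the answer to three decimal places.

2.590 Si apfu

Na2O (M=61.979): mol = 0.11310; Na = 0.22620, O = 0.11310.
CaO (M=56.077): mol = 0.14569; Ca = 0.14569, O = 0.14569.
Al2O3 (M=101.961): mol = 0.26226; Al = 0.52452, O = 0.78678.
SiO2 (M=60.083): mol = 0.95984; Si = 0.95984, O = 1.91968.
ΣO = 2.96525; factor = 8/ΣO = 2.69792.
Si apfu = 0.95984 × 2.69792 = 2.590.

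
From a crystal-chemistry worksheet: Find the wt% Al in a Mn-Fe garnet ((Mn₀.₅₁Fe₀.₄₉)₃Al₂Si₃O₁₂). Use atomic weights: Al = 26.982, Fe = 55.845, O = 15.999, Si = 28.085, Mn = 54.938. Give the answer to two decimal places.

10.87 mass %

M((Mn₀.₅₁Fe₀.₄₉)₃Al₂Si₃O₁₂) = 496.354 g/mol.
Al contributes 2 × 26.982 = 53.964 g per mole.
53.964/496.354 = 0.1087 → 10.87%.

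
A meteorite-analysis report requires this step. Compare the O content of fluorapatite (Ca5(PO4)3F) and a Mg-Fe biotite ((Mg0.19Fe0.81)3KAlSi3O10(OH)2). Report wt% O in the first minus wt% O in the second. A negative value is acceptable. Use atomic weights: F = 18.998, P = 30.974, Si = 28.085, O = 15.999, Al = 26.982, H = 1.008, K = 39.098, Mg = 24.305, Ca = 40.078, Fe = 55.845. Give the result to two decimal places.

M(Ca5(PO4)3F) = 504.298 g/mol, so wt% O = 191.988/504.298 × 100 = 38.07%.
M((Mg0.19Fe0.81)3KAlSi3O10(OH)2) = 493.896 g/mol, so wt% O = 191.988/493.896 × 100 = 38.87%.
38.07 − 38.87 = -0.80 pp.

-0.80 percentage points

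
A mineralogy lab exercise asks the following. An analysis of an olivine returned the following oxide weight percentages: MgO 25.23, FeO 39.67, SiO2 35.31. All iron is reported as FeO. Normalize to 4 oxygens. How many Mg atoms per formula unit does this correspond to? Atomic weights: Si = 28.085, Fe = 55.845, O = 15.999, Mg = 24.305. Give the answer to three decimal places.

25.23 wt% MgO ÷ 40.304 g/mol = 0.62599 mol, giving 0.62599 Mg and 0.62599 O.
39.67 wt% FeO ÷ 71.844 g/mol = 0.55217 mol, giving 0.55217 Fe and 0.55217 O.
35.31 wt% SiO2 ÷ 60.083 g/mol = 0.58769 mol, giving 0.58769 Si and 1.17538 O.
Oxygen sums to 2.35354; scaling by 4/2.35354 = 1.69957 puts the formula on 4 O.
Mg: 0.62599 × 1.69957 = 1.064 atoms per formula unit.

1.064 Mg apfu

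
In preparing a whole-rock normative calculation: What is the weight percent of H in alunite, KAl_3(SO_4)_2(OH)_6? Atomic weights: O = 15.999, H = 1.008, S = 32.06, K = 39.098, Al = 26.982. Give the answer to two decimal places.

Formula mass = 1·39.098 + 3·26.982 + 2·32.06 + 14·15.999 + 6·1.008 = 414.198 g/mol, of which 6.048 g is H.
So H makes up 6.048/414.198 = 0.0146 of the mass, i.e. 1.46%.

1.46 wt%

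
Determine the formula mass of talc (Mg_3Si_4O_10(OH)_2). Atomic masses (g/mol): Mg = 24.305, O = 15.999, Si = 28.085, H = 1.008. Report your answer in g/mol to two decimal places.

M = 3(24.305) + 4(28.085) + 12(15.999) + 2(1.008)

379.26 g/mol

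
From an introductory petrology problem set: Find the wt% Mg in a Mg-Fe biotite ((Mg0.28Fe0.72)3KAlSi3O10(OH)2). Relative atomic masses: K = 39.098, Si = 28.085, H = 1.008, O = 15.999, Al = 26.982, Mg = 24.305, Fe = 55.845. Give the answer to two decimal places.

4.21 mass %

Molar mass of (Mg0.28Fe0.72)3KAlSi3O10(OH)2: 0.84·24.305 + 2.16·55.845 + 1·39.098 + 1·26.982 + 3·28.085 + 12·15.999 + 2·1.008 = 485.380 g/mol.
Mass of Mg per formula unit: 0.84 × 24.305 = 20.416 g.
Weight fraction Mg = 20.416 / 485.380 = 0.0421.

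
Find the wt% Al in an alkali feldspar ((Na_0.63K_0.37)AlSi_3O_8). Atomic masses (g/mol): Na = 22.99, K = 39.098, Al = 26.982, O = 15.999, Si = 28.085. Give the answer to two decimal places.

M((Na_0.63K_0.37)AlSi_3O_8) = 268.179 g/mol.
Al contributes 1 × 26.982 = 26.982 g per mole.
26.982/268.179 = 0.1006 → 10.06%.

10.06 mass %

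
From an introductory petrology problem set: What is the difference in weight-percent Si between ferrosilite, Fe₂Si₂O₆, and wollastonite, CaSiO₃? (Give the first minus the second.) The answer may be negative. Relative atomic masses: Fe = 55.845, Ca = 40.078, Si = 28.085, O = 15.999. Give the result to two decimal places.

-2.89 percentage points

First mineral: 56.170 g Si in 263.854 g formula = 21.29 wt% Si.
Second mineral: 28.085 g Si in 116.160 g formula = 24.18 wt% Si.
21.29% − 24.18% gives a difference of -2.89 percentage points.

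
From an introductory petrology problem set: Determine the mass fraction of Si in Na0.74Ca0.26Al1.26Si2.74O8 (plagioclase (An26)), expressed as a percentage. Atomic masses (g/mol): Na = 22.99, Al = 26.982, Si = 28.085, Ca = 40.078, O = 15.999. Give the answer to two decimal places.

Formula mass = 0.74×22.99 + 0.26×40.078 + 1.26×26.982 + 2.74×28.085 + 8×15.999 = 266.375 g/mol, of which 76.953 g is Si.
So Si makes up 76.953/266.375 = 0.2889 of the mass, i.e. 28.89%.

28.89 wt%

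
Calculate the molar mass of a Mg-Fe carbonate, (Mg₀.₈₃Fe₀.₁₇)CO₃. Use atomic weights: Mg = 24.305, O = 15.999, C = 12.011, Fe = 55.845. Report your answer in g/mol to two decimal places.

M = 0.83·24.305 + 0.17·55.845 + 1·12.011 + 3·15.999

89.67 g/mol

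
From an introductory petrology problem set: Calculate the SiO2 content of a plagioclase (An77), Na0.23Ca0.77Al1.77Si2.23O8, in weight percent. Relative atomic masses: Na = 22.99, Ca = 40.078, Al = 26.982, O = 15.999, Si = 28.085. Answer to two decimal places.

Molar mass of Na0.23Ca0.77Al1.77Si2.23O8 = 0.23×22.99 + 0.77×40.078 + 1.77×26.982 + 2.23×28.085 + 8×15.999 = 274.527 g/mol.
Each formula unit contains 2.23 Si, equivalent to 2.23/1 = 2.2300 mol SiO2.
M(SiO2) = 1×28.085 + 2×15.999 = 60.083 g/mol.
Mass of SiO2 per formula unit = 2.2300 × 60.083 = 133.985 g.
SiO2 wt% = 133.985 / 274.527 × 100 = 48.81%.

48.81 wt%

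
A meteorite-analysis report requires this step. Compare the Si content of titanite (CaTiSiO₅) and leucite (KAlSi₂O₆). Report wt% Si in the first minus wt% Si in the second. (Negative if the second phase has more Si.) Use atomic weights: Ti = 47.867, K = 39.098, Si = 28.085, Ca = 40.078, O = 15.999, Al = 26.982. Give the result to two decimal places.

-11.41 percentage points

M(CaTiSiO₅) = 196.025 g/mol, so wt% Si = 28.085/196.025 × 100 = 14.33%.
M(KAlSi₂O₆) = 218.244 g/mol, so wt% Si = 56.170/218.244 × 100 = 25.74%.
14.33 − 25.74 = -11.41 pp.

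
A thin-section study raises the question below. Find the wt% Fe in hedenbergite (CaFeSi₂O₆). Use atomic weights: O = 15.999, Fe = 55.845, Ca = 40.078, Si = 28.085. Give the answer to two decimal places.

M(CaFeSi₂O₆) = 248.087 g/mol.
Fe contributes 1 × 55.845 = 55.845 g per mole.
55.845/248.087 = 0.2251 → 22.51%.

22.51 wt%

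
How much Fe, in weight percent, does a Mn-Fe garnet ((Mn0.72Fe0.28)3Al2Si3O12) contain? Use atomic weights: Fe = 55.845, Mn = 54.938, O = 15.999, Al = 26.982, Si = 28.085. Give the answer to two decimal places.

9.46 weight percent

M((Mn0.72Fe0.28)3Al2Si3O12) = 495.783 g/mol.
Fe contributes 0.84 × 55.845 = 46.910 g per mole.
46.910/495.783 = 0.0946 → 9.46%.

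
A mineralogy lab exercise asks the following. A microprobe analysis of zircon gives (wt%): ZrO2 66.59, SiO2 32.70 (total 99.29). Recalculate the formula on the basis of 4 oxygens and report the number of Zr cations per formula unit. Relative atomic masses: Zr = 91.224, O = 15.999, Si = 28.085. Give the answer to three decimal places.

0.996 Zr apfu

ZrO2 (M=123.222): mol = 0.54041; Zr = 0.54041, O = 1.08082.
SiO2 (M=60.083): mol = 0.54425; Si = 0.54425, O = 1.08850.
ΣO = 2.16932; factor = 4/ΣO = 1.84390.
Zr apfu = 0.54041 × 1.84390 = 0.996.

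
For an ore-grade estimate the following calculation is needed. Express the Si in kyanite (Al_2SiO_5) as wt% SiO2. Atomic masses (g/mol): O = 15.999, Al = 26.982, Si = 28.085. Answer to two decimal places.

37.08 wt%

Molar mass of Al_2SiO_5 = 2×26.982 + 1×28.085 + 5×15.999 = 162.044 g/mol.
Each formula unit contains 1 Si, equivalent to 1/1 = 1.0000 mol SiO2.
M(SiO2) = 1×28.085 + 2×15.999 = 60.083 g/mol.
Mass of SiO2 per formula unit = 1.0000 × 60.083 = 60.083 g.
SiO2 wt% = 60.083 / 162.044 × 100 = 37.08%.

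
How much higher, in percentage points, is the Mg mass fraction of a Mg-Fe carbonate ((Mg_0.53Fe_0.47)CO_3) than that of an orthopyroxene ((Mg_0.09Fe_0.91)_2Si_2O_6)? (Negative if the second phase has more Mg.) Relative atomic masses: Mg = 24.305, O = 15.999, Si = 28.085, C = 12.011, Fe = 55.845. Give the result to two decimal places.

11.30 percentage points

First mineral: 12.882 g Mg in 99.137 g formula = 12.99 wt% Mg.
Second mineral: 4.375 g Mg in 258.177 g formula = 1.69 wt% Mg.
12.99% − 1.69% gives a difference of 11.30 percentage points.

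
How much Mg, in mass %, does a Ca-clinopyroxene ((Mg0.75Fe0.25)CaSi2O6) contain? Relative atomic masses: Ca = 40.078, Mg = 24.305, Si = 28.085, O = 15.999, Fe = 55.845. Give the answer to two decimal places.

Molar mass of (Mg0.75Fe0.25)CaSi2O6: 0.75×24.305 + 0.25×55.845 + 1×40.078 + 2×28.085 + 6×15.999 = 224.432 g/mol.
Mass of Mg per formula unit: 0.75 × 24.305 = 18.229 g.
Weight fraction Mg = 18.229 / 224.432 = 0.0812.

8.12 mass %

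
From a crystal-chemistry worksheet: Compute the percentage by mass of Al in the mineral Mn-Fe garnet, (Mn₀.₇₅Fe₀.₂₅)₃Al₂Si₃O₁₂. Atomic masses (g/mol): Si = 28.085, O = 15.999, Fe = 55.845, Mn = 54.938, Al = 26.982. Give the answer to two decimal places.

Molar mass of (Mn₀.₇₅Fe₀.₂₅)₃Al₂Si₃O₁₂: 2.25*54.938 + 0.75*55.845 + 2*26.982 + 3*28.085 + 12*15.999 = 495.701 g/mol.
Mass of Al per formula unit: 2 × 26.982 = 53.964 g.
Weight fraction Al = 53.964 / 495.701 = 0.1089.

10.89 wt%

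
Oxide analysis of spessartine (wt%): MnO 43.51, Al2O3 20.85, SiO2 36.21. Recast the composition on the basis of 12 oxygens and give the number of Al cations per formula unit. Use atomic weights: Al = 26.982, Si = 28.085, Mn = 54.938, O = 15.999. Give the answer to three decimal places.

2.018 Al apfu

MnO (M=70.937): mol = 0.61336; Mn = 0.61336, O = 0.61336.
Al2O3 (M=101.961): mol = 0.20449; Al = 0.40898, O = 0.61347.
SiO2 (M=60.083): mol = 0.60267; Si = 0.60267, O = 1.20534.
ΣO = 2.43217; factor = 12/ΣO = 4.93387.
Al apfu = 0.40898 × 4.93387 = 2.018.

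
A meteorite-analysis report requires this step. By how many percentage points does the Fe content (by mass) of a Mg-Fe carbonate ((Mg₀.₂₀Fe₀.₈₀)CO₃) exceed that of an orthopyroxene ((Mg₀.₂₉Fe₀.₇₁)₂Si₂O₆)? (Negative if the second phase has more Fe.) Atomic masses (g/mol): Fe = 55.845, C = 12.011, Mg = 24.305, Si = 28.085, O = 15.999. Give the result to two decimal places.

First mineral: 44.676 g Fe in 109.545 g formula = 40.78 wt% Fe.
Second mineral: 79.300 g Fe in 245.561 g formula = 32.29 wt% Fe.
40.78% − 32.29% gives a difference of 8.49 percentage points.

8.49 percentage points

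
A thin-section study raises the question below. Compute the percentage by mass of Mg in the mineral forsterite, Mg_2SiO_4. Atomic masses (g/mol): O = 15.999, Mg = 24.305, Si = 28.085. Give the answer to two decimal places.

Formula mass = 2*24.305 + 1*28.085 + 4*15.999 = 140.691 g/mol, of which 48.610 g is Mg.
So Mg makes up 48.610/140.691 = 0.3455 of the mass, i.e. 34.55%.

34.55 wt%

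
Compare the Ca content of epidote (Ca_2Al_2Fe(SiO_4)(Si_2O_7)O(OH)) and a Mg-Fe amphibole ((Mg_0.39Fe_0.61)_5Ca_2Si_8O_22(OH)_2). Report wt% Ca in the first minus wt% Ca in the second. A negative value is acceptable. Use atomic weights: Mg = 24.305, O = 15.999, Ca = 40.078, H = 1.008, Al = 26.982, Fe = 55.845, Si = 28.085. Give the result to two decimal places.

M(Ca_2Al_2Fe(SiO_4)(Si_2O_7)O(OH)) = 483.215 g/mol, so wt% Ca = 80.156/483.215 × 100 = 16.59%.
M((Mg_0.39Fe_0.61)_5Ca_2Si_8O_22(OH)_2) = 908.550 g/mol, so wt% Ca = 80.156/908.550 × 100 = 8.82%.
16.59 − 8.82 = 7.77 pp.

7.77 percentage points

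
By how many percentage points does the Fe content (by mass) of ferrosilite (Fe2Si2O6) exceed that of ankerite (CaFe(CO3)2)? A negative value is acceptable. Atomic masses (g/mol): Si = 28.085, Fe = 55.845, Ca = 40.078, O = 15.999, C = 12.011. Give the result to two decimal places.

First mineral: 111.690 g Fe in 263.854 g formula = 42.33 wt% Fe.
Second mineral: 55.845 g Fe in 215.939 g formula = 25.86 wt% Fe.
42.33% − 25.86% gives a difference of 16.47 percentage points.

16.47 percentage points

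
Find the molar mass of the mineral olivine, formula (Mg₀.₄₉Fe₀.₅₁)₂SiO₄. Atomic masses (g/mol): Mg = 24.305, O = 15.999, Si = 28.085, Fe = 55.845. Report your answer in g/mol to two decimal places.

The formula mass is the sum 0.98·24.305 + 1.02·55.845 + 1·28.085 + 4·15.999.

172.86 g/mol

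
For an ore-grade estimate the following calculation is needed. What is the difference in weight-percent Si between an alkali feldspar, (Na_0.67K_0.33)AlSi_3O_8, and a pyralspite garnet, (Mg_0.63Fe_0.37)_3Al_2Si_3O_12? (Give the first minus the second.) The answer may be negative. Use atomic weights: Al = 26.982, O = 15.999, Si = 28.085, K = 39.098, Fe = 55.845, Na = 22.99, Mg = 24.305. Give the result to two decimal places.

12.26 percentage points

M((Na_0.67K_0.33)AlSi_3O_8) = 267.535 g/mol, so wt% Si = 84.255/267.535 × 100 = 31.49%.
M((Mg_0.63Fe_0.37)_3Al_2Si_3O_12) = 438.131 g/mol, so wt% Si = 84.255/438.131 × 100 = 19.23%.
31.49 − 19.23 = 12.26 pp.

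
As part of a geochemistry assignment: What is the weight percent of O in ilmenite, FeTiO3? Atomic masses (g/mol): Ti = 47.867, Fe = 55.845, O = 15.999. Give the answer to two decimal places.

Molar mass of FeTiO3: 1*55.845 + 1*47.867 + 3*15.999 = 151.709 g/mol.
Mass of O per formula unit: 3 × 15.999 = 47.997 g.
Weight fraction O = 47.997 / 151.709 = 0.3164.

31.64 weight percent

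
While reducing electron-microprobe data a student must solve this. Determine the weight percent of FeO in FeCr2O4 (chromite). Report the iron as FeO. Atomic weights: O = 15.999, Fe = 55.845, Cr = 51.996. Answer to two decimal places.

M(FeCr2O4) = 223.833 g/mol; M(FeO) = 71.844 g/mol.
Moles FeO per formula unit = 1 Fe ÷ 1 = 1.0000.
FeO fraction = (1.0000 × 71.844) / 223.833 = 71.844/223.833 = 0.3210.

32.10 wt%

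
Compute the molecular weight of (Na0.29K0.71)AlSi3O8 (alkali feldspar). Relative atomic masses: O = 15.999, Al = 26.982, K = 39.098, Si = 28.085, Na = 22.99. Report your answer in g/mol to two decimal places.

273.66 g/mol

The formula mass is the sum 0.29*22.99 + 0.71*39.098 + 1*26.982 + 3*28.085 + 8*15.999.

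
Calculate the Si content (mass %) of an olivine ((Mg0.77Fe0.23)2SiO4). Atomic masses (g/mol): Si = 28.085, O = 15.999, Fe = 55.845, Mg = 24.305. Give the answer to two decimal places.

18.10 mass %

Formula mass = 1.54*24.305 + 0.46*55.845 + 1*28.085 + 4*15.999 = 155.199 g/mol, of which 28.085 g is Si.
So Si makes up 28.085/155.199 = 0.1810 of the mass, i.e. 18.10%.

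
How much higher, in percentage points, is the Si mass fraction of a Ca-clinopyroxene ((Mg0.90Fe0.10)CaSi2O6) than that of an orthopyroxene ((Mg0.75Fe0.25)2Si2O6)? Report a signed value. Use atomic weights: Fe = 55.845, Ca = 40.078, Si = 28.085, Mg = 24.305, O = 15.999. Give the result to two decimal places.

First mineral: 56.170 g Si in 219.701 g formula = 25.57 wt% Si.
Second mineral: 56.170 g Si in 216.544 g formula = 25.94 wt% Si.
25.57% − 25.94% gives a difference of -0.37 percentage points.

-0.37 percentage points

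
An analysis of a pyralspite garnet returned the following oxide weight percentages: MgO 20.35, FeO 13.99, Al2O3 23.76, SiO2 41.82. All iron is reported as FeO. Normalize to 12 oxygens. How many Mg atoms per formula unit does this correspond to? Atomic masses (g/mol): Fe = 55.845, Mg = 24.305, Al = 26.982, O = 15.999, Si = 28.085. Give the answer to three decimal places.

MgO: 20.35/40.304 = 0.50491 mol → 0.50491 mol Mg, 0.50491 mol O.
FeO: 13.99/71.844 = 0.19473 mol → 0.19473 mol Fe, 0.19473 mol O.
Al2O3: 23.76/101.961 = 0.23303 mol → 0.46606 mol Al, 0.69909 mol O.
SiO2: 41.82/60.083 = 0.69604 mol → 0.69604 mol Si, 1.39208 mol O.
Total oxygen = 2.79081 mol. Normalization factor = 12/2.79081 = 4.29983.
Mg per 12 O = 0.50491 × 4.29983 = 2.171.

2.171 Mg apfu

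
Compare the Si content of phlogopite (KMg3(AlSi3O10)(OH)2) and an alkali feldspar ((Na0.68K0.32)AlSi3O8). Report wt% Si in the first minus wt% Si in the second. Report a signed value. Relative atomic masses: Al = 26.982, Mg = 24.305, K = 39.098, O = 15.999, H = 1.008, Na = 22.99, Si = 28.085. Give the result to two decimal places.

M(KMg3(AlSi3O10)(OH)2) = 417.254 g/mol, so wt% Si = 84.255/417.254 × 100 = 20.19%.
M((Na0.68K0.32)AlSi3O8) = 267.374 g/mol, so wt% Si = 84.255/267.374 × 100 = 31.51%.
20.19 − 31.51 = -11.32 pp.

-11.32 percentage points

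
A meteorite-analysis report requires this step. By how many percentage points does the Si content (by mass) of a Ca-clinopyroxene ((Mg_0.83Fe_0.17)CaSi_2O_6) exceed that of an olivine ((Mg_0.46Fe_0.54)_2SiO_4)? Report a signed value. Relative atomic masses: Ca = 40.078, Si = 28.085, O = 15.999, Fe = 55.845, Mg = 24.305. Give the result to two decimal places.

M((Mg_0.83Fe_0.17)CaSi_2O_6) = 221.909 g/mol, so wt% Si = 56.170/221.909 × 100 = 25.31%.
M((Mg_0.46Fe_0.54)_2SiO_4) = 174.754 g/mol, so wt% Si = 28.085/174.754 × 100 = 16.07%.
25.31 − 16.07 = 9.24 pp.

9.24 percentage points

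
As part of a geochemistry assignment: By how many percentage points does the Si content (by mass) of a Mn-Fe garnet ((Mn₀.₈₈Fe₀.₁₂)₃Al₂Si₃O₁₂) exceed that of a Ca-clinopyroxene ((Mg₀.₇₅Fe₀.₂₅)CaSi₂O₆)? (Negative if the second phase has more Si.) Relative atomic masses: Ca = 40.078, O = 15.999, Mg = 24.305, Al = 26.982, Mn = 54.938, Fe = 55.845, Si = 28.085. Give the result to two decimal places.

-8.02 percentage points

First mineral: 84.255 g Si in 495.348 g formula = 17.01 wt% Si.
Second mineral: 56.170 g Si in 224.432 g formula = 25.03 wt% Si.
17.01% − 25.03% gives a difference of -8.02 percentage points.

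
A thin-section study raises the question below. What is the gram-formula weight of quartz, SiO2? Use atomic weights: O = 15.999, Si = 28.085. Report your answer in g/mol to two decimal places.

The formula mass is the sum 1×28.085 + 2×15.999.

60.08 g/mol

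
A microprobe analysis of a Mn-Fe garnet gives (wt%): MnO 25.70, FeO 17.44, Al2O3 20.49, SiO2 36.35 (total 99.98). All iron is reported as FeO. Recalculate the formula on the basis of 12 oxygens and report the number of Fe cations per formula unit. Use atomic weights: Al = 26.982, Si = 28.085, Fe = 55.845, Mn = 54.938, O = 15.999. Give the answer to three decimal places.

1.205 Fe apfu

MnO: 25.70/70.937 = 0.36229 mol → 0.36229 mol Mn, 0.36229 mol O.
FeO: 17.44/71.844 = 0.24275 mol → 0.24275 mol Fe, 0.24275 mol O.
Al2O3: 20.49/101.961 = 0.20096 mol → 0.40192 mol Al, 0.60288 mol O.
SiO2: 36.35/60.083 = 0.60500 mol → 0.60500 mol Si, 1.21000 mol O.
Total oxygen = 2.41792 mol. Normalization factor = 12/2.41792 = 4.96294.
Fe per 12 O = 0.24275 × 4.96294 = 1.205.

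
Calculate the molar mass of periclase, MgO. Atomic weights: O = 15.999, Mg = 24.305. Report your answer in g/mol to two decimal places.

Mg: 1 × 24.305 = 24.3050
O: 1 × 15.999 = 15.9990
Summing the contributions gives the formula mass.

40.30 g/mol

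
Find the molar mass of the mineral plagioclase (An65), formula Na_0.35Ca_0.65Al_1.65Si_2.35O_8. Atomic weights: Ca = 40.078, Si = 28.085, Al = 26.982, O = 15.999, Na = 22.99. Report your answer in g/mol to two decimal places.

272.61 g/mol

The formula mass is the sum 0.35·22.99 + 0.65·40.078 + 1.65·26.982 + 2.35·28.085 + 8·15.999.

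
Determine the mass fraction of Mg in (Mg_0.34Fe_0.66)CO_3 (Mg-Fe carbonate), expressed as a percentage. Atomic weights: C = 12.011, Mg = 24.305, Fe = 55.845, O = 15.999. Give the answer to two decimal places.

7.86 mass %

Molar mass of (Mg_0.34Fe_0.66)CO_3: 0.34·24.305 + 0.66·55.845 + 1·12.011 + 3·15.999 = 105.129 g/mol.
Mass of Mg per formula unit: 0.34 × 24.305 = 8.264 g.
Weight fraction Mg = 8.264 / 105.129 = 0.0786.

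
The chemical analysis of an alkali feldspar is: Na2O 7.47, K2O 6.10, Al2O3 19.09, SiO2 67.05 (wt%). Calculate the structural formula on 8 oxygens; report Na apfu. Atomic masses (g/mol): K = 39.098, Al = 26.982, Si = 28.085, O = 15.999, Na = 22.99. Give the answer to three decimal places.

0.647 Na apfu

Na2O (M=61.979): mol = 0.12052; Na = 0.24104, O = 0.12052.
K2O (M=94.195): mol = 0.06476; K = 0.12952, O = 0.06476.
Al2O3 (M=101.961): mol = 0.18723; Al = 0.37446, O = 0.56169.
SiO2 (M=60.083): mol = 1.11596; Si = 1.11596, O = 2.23192.
ΣO = 2.97889; factor = 8/ΣO = 2.68556.
Na apfu = 0.24104 × 2.68556 = 0.647.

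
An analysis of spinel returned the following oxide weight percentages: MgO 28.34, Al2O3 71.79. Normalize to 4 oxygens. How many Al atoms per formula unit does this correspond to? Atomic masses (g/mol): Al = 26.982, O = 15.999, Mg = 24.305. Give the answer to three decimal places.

2.001 Al apfu

MgO: 28.34/40.304 = 0.70316 mol → 0.70316 mol Mg, 0.70316 mol O.
Al2O3: 71.79/101.961 = 0.70409 mol → 1.40818 mol Al, 2.11227 mol O.
Total oxygen = 2.81543 mol. Normalization factor = 4/2.81543 = 1.42074.
Al per 4 O = 1.40818 × 1.42074 = 2.001.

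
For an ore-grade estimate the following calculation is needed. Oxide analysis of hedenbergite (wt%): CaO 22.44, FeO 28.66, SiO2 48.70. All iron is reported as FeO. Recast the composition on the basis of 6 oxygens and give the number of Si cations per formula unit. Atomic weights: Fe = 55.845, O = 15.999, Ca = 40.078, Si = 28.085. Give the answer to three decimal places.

CaO (M=56.077): mol = 0.40016; Ca = 0.40016, O = 0.40016.
FeO (M=71.844): mol = 0.39892; Fe = 0.39892, O = 0.39892.
SiO2 (M=60.083): mol = 0.81055; Si = 0.81055, O = 1.62110.
ΣO = 2.42018; factor = 6/ΣO = 2.47915.
Si apfu = 0.81055 × 2.47915 = 2.009.

2.009 Si apfu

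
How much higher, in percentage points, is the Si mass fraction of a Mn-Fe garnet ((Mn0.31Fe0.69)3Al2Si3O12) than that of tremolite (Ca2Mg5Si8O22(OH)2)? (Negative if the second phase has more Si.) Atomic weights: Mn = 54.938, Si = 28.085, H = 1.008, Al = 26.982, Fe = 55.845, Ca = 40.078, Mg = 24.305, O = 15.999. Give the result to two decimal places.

-10.70 percentage points

First mineral: 84.255 g Si in 496.898 g formula = 16.96 wt% Si.
Second mineral: 224.680 g Si in 812.353 g formula = 27.66 wt% Si.
16.96% − 27.66% gives a difference of -10.70 percentage points.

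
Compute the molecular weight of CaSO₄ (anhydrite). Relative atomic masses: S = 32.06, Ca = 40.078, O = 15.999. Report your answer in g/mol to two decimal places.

136.13 g/mol

The formula mass is the sum 1*40.078 + 1*32.06 + 4*15.999.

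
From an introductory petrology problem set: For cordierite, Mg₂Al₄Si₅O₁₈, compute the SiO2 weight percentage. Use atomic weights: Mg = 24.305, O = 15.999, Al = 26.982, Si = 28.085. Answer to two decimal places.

Formula mass = 584.945 g/mol.
5 Si → 5.0000 mol SiO2 per formula unit; M(SiO2) = 60.083, so SiO2 mass = 300.415 g.
300.415/584.945 × 100 = 51.36 wt%.

51.36 wt%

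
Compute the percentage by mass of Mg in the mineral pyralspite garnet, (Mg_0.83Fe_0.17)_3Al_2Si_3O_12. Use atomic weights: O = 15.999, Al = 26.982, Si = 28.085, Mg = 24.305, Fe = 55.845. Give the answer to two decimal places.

M((Mg_0.83Fe_0.17)_3Al_2Si_3O_12) = 419.207 g/mol.
Mg contributes 2.49 × 24.305 = 60.519 g per mole.
60.519/419.207 = 0.1444 → 14.44%.

14.44 weight percent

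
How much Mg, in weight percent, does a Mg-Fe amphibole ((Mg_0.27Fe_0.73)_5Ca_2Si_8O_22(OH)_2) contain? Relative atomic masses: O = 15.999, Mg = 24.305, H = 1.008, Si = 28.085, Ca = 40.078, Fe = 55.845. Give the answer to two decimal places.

Molar mass of (Mg_0.27Fe_0.73)_5Ca_2Si_8O_22(OH)_2: 1.35×24.305 + 3.65×55.845 + 2×40.078 + 8×28.085 + 24×15.999 + 2×1.008 = 927.474 g/mol.
Mass of Mg per formula unit: 1.35 × 24.305 = 32.812 g.
Weight fraction Mg = 32.812 / 927.474 = 0.0354.

3.54 weight percent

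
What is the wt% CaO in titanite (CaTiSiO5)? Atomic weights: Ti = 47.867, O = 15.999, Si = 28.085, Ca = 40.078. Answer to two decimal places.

Formula mass = 196.025 g/mol.
1 Ca → 1.0000 mol CaO per formula unit; M(CaO) = 56.077, so CaO mass = 56.077 g.
56.077/196.025 × 100 = 28.61 wt%.

28.61 wt%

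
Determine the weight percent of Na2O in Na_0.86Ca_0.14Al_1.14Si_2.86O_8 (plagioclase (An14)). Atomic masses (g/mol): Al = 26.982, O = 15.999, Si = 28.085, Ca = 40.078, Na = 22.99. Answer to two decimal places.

M(Na_0.86Ca_0.14Al_1.14Si_2.86O_8) = 264.457 g/mol; M(Na2O) = 61.979 g/mol.
Moles Na2O per formula unit = 0.86 Na ÷ 2 = 0.4300.
Na2O fraction = (0.4300 × 61.979) / 264.457 = 26.651/264.457 = 0.1008.

10.08 wt%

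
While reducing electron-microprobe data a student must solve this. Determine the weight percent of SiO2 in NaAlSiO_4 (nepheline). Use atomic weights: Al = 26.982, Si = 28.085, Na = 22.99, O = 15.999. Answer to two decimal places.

42.30 wt%

M(NaAlSiO_4) = 142.053 g/mol; M(SiO2) = 60.083 g/mol.
Moles SiO2 per formula unit = 1 Si ÷ 1 = 1.0000.
SiO2 fraction = (1.0000 × 60.083) / 142.053 = 60.083/142.053 = 0.4230.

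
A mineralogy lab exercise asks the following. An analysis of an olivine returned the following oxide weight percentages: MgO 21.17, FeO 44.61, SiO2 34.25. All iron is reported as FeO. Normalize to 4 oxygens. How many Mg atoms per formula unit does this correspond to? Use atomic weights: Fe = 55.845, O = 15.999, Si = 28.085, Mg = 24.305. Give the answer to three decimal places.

0.919 Mg apfu

MgO (M=40.304): mol = 0.52526; Mg = 0.52526, O = 0.52526.
FeO (M=71.844): mol = 0.62093; Fe = 0.62093, O = 0.62093.
SiO2 (M=60.083): mol = 0.57004; Si = 0.57004, O = 1.14008.
ΣO = 2.28627; factor = 4/ΣO = 1.74957.
Mg apfu = 0.52526 × 1.74957 = 0.919.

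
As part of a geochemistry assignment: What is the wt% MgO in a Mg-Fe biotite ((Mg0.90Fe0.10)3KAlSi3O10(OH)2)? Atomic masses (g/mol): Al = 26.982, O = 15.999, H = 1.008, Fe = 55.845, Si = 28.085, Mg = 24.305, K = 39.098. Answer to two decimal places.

25.50 wt%

Formula mass = 426.716 g/mol.
2.70 Mg → 2.7000 mol MgO per formula unit; M(MgO) = 40.304, so MgO mass = 108.821 g.
108.821/426.716 × 100 = 25.50 wt%.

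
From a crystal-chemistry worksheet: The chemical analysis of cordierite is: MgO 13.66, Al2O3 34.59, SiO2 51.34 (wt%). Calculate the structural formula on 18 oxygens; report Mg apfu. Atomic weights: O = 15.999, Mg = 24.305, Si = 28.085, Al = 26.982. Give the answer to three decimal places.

1.990 Mg apfu

MgO (M=40.304): mol = 0.33892; Mg = 0.33892, O = 0.33892.
Al2O3 (M=101.961): mol = 0.33925; Al = 0.67850, O = 1.01775.
SiO2 (M=60.083): mol = 0.85448; Si = 0.85448, O = 1.70896.
ΣO = 3.06563; factor = 18/ΣO = 5.87155.
Mg apfu = 0.33892 × 5.87155 = 1.990.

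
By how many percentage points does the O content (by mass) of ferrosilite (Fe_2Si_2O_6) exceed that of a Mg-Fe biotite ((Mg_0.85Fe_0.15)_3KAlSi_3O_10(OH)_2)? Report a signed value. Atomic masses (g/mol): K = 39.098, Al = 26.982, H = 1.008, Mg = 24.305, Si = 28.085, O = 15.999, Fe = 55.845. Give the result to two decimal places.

M(Fe_2Si_2O_6) = 263.854 g/mol, so wt% O = 95.994/263.854 × 100 = 36.38%.
M((Mg_0.85Fe_0.15)_3KAlSi_3O_10(OH)_2) = 431.447 g/mol, so wt% O = 191.988/431.447 × 100 = 44.50%.
36.38 − 44.50 = -8.12 pp.

-8.12 percentage points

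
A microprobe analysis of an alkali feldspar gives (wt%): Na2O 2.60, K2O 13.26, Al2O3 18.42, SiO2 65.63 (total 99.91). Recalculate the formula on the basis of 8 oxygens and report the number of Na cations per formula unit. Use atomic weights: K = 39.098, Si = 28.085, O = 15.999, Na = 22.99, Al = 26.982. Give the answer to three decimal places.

0.231 Na apfu

Na2O: 2.60/61.979 = 0.04195 mol → 0.08390 mol Na, 0.04195 mol O.
K2O: 13.26/94.195 = 0.14077 mol → 0.28154 mol K, 0.14077 mol O.
Al2O3: 18.42/101.961 = 0.18066 mol → 0.36132 mol Al, 0.54198 mol O.
SiO2: 65.63/60.083 = 1.09232 mol → 1.09232 mol Si, 2.18464 mol O.
Total oxygen = 2.90934 mol. Normalization factor = 8/2.90934 = 2.74976.
Na per 8 O = 0.08390 × 2.74976 = 0.231.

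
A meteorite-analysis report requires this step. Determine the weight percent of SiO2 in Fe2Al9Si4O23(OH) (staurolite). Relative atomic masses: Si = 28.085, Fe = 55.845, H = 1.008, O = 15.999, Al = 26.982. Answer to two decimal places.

28.21 wt%

Formula mass = 851.852 g/mol.
4 Si → 4.0000 mol SiO2 per formula unit; M(SiO2) = 60.083, so SiO2 mass = 240.332 g.
240.332/851.852 × 100 = 28.21 wt%.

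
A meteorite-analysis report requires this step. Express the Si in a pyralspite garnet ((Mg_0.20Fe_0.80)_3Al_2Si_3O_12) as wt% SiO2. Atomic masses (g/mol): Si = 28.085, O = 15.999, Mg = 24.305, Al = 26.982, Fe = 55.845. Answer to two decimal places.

M((Mg_0.20Fe_0.80)_3Al_2Si_3O_12) = 478.818 g/mol; M(SiO2) = 60.083 g/mol.
Moles SiO2 per formula unit = 3 Si ÷ 1 = 3.0000.
SiO2 fraction = (3.0000 × 60.083) / 478.818 = 180.249/478.818 = 0.3764.

37.64 wt%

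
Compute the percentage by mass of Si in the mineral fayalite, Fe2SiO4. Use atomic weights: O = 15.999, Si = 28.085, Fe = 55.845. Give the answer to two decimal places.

Molar mass of Fe2SiO4: 2×55.845 + 1×28.085 + 4×15.999 = 203.771 g/mol.
Mass of Si per formula unit: 1 × 28.085 = 28.085 g.
Weight fraction Si = 28.085 / 203.771 = 0.1378.

13.78 wt%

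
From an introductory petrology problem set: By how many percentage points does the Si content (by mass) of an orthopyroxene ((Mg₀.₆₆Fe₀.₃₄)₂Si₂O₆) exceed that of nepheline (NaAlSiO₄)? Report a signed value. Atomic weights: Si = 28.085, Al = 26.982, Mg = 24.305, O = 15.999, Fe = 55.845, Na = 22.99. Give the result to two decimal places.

First mineral: 56.170 g Si in 222.221 g formula = 25.28 wt% Si.
Second mineral: 28.085 g Si in 142.053 g formula = 19.77 wt% Si.
25.28% − 19.77% gives a difference of 5.51 percentage points.

5.51 percentage points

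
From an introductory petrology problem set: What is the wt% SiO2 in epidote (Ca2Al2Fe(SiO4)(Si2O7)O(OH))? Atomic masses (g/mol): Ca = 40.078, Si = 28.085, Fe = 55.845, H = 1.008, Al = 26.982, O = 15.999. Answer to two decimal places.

M(Ca2Al2Fe(SiO4)(Si2O7)O(OH)) = 483.215 g/mol; M(SiO2) = 60.083 g/mol.
Moles SiO2 per formula unit = 3 Si ÷ 1 = 3.0000.
SiO2 fraction = (3.0000 × 60.083) / 483.215 = 180.249/483.215 = 0.3730.

37.30 wt%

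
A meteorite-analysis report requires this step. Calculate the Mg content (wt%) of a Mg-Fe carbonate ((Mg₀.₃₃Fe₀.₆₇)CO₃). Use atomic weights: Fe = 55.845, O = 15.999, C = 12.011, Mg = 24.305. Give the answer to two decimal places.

M((Mg₀.₃₃Fe₀.₆₇)CO₃) = 105.445 g/mol.
Mg contributes 0.33 × 24.305 = 8.021 g per mole.
8.021/105.445 = 0.0761 → 7.61%.

7.61 wt%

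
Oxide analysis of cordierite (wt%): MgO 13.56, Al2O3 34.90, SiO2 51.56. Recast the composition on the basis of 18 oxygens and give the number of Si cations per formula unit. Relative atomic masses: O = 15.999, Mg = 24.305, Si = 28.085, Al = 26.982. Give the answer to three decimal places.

5.016 Si apfu

MgO: 13.56/40.304 = 0.33644 mol → 0.33644 mol Mg, 0.33644 mol O.
Al2O3: 34.90/101.961 = 0.34229 mol → 0.68458 mol Al, 1.02687 mol O.
SiO2: 51.56/60.083 = 0.85815 mol → 0.85815 mol Si, 1.71630 mol O.
Total oxygen = 3.07961 mol. Normalization factor = 18/3.07961 = 5.84490.
Si per 18 O = 0.85815 × 5.84490 = 5.016.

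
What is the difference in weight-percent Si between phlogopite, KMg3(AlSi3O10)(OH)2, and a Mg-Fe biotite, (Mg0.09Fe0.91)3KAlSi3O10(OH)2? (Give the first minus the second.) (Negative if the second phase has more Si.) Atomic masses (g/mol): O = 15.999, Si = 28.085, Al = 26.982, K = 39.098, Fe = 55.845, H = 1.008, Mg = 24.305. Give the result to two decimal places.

Si in KMg3(AlSi3O10)(OH)2: molar mass 417.254 g/mol; 3×28.085 = 84.255 g → 20.19 wt%.
Si in (Mg0.09Fe0.91)3KAlSi3O10(OH)2: molar mass 503.358 g/mol; 3×28.085 = 84.255 g → 16.74 wt%.
Difference = 20.19 − 16.74 = 3.45 percentage points.

3.45 percentage points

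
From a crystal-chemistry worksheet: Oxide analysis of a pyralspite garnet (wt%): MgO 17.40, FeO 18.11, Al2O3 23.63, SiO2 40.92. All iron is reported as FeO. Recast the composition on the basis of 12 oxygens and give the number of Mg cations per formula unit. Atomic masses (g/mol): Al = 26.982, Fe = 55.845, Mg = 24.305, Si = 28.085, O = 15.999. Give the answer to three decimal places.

1.890 Mg apfu

17.40 wt% MgO ÷ 40.304 g/mol = 0.43172 mol, giving 0.43172 Mg and 0.43172 O.
18.11 wt% FeO ÷ 71.844 g/mol = 0.25207 mol, giving 0.25207 Fe and 0.25207 O.
23.63 wt% Al2O3 ÷ 101.961 g/mol = 0.23176 mol, giving 0.46352 Al and 0.69528 O.
40.92 wt% SiO2 ÷ 60.083 g/mol = 0.68106 mol, giving 0.68106 Si and 1.36212 O.
Oxygen sums to 2.74119; scaling by 12/2.74119 = 4.37766 puts the formula on 12 O.
Mg: 0.43172 × 4.37766 = 1.890 atoms per formula unit.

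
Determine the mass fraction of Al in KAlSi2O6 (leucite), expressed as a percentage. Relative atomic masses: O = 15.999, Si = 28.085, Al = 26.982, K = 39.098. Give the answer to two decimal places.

Molar mass of KAlSi2O6: 1·39.098 + 1·26.982 + 2·28.085 + 6·15.999 = 218.244 g/mol.
Mass of Al per formula unit: 1 × 26.982 = 26.982 g.
Weight fraction Al = 26.982 / 218.244 = 0.1236.

12.36 mass %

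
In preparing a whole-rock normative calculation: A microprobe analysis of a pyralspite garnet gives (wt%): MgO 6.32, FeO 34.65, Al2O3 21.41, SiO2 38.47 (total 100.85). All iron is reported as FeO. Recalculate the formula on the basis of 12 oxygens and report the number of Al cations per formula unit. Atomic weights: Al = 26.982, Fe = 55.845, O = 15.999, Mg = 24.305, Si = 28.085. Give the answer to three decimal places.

MgO: 6.32/40.304 = 0.15681 mol → 0.15681 mol Mg, 0.15681 mol O.
FeO: 34.65/71.844 = 0.48229 mol → 0.48229 mol Fe, 0.48229 mol O.
Al2O3: 21.41/101.961 = 0.20998 mol → 0.41996 mol Al, 0.62994 mol O.
SiO2: 38.47/60.083 = 0.64028 mol → 0.64028 mol Si, 1.28056 mol O.
Total oxygen = 2.54960 mol. Normalization factor = 12/2.54960 = 4.70662.
Al per 12 O = 0.41996 × 4.70662 = 1.977.

1.977 Al apfu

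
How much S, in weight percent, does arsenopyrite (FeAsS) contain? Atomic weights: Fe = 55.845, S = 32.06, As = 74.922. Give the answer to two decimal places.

19.69 weight percent

Formula mass = 1×55.845 + 1×74.922 + 1×32.06 = 162.827 g/mol, of which 32.060 g is S.
So S makes up 32.060/162.827 = 0.1969 of the mass, i.e. 19.69%.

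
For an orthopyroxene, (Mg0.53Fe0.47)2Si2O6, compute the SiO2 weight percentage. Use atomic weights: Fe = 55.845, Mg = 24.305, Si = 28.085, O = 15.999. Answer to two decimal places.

52.15 wt%

Formula mass = 230.422 g/mol.
2 Si → 2.0000 mol SiO2 per formula unit; M(SiO2) = 60.083, so SiO2 mass = 120.166 g.
120.166/230.422 × 100 = 52.15 wt%.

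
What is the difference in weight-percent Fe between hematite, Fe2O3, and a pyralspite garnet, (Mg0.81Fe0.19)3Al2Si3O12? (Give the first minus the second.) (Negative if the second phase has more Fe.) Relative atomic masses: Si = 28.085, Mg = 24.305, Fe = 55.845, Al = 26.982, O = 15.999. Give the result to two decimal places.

62.38 percentage points

M(Fe2O3) = 159.687 g/mol, so wt% Fe = 111.690/159.687 × 100 = 69.94%.
M((Mg0.81Fe0.19)3Al2Si3O12) = 421.100 g/mol, so wt% Fe = 31.832/421.100 × 100 = 7.56%.
69.94 − 7.56 = 62.38 pp.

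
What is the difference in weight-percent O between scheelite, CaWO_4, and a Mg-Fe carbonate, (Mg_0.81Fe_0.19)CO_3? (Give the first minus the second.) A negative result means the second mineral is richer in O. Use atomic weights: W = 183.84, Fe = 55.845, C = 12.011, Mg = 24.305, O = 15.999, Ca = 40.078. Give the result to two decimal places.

-30.92 percentage points

O in CaWO_4: molar mass 287.914 g/mol; 4×15.999 = 63.996 g → 22.23 wt%.
O in (Mg_0.81Fe_0.19)CO_3: molar mass 90.306 g/mol; 3×15.999 = 47.997 g → 53.15 wt%.
Difference = 22.23 − 53.15 = -30.92 percentage points.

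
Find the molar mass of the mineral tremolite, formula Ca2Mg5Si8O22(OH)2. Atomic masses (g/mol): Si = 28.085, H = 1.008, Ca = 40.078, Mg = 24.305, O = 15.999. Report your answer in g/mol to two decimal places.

812.35 g/mol

M = 2·40.078 + 5·24.305 + 8·28.085 + 24·15.999 + 2·1.008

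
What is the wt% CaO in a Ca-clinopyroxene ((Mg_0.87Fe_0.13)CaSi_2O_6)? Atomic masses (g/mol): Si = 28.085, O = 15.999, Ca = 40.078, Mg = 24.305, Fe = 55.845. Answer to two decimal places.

M((Mg_0.87Fe_0.13)CaSi_2O_6) = 220.647 g/mol; M(CaO) = 56.077 g/mol.
Moles CaO per formula unit = 1 Ca ÷ 1 = 1.0000.
CaO fraction = (1.0000 × 56.077) / 220.647 = 56.077/220.647 = 0.2541.

25.41 wt%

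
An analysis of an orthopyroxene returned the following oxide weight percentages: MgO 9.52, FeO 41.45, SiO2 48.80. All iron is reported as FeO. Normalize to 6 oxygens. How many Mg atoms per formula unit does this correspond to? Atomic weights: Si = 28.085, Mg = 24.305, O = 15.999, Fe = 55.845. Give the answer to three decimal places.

MgO (M=40.304): mol = 0.23620; Mg = 0.23620, O = 0.23620.
FeO (M=71.844): mol = 0.57694; Fe = 0.57694, O = 0.57694.
SiO2 (M=60.083): mol = 0.81221; Si = 0.81221, O = 1.62442.
ΣO = 2.43756; factor = 6/ΣO = 2.46148.
Mg apfu = 0.23620 × 2.46148 = 0.581.

0.581 Mg apfu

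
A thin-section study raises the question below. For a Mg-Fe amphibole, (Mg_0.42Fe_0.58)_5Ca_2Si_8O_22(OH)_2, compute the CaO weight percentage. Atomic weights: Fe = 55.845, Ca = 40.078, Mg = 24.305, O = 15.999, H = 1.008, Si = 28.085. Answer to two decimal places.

12.41 wt%

Formula mass = 903.819 g/mol.
2 Ca → 2.0000 mol CaO per formula unit; M(CaO) = 56.077, so CaO mass = 112.154 g.
112.154/903.819 × 100 = 12.41 wt%.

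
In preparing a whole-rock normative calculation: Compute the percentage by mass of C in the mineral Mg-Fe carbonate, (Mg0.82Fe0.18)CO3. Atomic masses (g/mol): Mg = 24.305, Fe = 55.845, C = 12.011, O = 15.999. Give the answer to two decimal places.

13.35 wt%

Molar mass of (Mg0.82Fe0.18)CO3: 0.82*24.305 + 0.18*55.845 + 1*12.011 + 3*15.999 = 89.990 g/mol.
Mass of C per formula unit: 1 × 12.011 = 12.011 g.
Weight fraction C = 12.011 / 89.990 = 0.1335.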